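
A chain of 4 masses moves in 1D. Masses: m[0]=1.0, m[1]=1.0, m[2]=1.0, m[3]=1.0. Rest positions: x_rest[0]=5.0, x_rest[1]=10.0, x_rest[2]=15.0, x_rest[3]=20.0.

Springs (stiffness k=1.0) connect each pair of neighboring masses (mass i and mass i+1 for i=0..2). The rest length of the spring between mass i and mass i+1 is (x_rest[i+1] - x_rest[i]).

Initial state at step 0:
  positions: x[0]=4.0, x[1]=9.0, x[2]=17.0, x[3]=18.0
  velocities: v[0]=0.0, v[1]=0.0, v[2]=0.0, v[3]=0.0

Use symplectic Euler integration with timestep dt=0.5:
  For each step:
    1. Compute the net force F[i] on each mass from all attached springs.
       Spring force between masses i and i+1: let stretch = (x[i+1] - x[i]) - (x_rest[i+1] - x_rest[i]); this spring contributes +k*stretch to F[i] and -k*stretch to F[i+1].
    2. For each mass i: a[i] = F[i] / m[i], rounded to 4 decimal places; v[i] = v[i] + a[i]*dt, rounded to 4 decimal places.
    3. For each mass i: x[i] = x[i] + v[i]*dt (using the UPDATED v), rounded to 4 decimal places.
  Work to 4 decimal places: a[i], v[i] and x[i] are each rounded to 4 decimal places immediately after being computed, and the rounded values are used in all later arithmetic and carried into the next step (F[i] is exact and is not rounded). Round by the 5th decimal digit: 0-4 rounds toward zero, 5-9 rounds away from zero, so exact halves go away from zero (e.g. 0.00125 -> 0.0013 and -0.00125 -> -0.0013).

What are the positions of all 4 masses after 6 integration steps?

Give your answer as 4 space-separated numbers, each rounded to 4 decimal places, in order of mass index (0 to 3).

Step 0: x=[4.0000 9.0000 17.0000 18.0000] v=[0.0000 0.0000 0.0000 0.0000]
Step 1: x=[4.0000 9.7500 15.2500 19.0000] v=[0.0000 1.5000 -3.5000 2.0000]
Step 2: x=[4.1875 10.4375 13.0625 20.3125] v=[0.3750 1.3750 -4.3750 2.6250]
Step 3: x=[4.6875 10.2188 12.0313 21.0625] v=[1.0000 -0.4375 -2.0625 1.5000]
Step 4: x=[5.3204 9.0704 12.8048 20.8047] v=[1.2657 -2.2969 1.5469 -0.5156]
Step 5: x=[5.6408 7.9181 14.6447 19.7969] v=[0.6407 -2.3047 3.6797 -2.0156]
Step 6: x=[5.2805 7.8781 16.0910 18.7511] v=[-0.7207 -0.0801 2.8925 -2.0917]

Answer: 5.2805 7.8781 16.0910 18.7511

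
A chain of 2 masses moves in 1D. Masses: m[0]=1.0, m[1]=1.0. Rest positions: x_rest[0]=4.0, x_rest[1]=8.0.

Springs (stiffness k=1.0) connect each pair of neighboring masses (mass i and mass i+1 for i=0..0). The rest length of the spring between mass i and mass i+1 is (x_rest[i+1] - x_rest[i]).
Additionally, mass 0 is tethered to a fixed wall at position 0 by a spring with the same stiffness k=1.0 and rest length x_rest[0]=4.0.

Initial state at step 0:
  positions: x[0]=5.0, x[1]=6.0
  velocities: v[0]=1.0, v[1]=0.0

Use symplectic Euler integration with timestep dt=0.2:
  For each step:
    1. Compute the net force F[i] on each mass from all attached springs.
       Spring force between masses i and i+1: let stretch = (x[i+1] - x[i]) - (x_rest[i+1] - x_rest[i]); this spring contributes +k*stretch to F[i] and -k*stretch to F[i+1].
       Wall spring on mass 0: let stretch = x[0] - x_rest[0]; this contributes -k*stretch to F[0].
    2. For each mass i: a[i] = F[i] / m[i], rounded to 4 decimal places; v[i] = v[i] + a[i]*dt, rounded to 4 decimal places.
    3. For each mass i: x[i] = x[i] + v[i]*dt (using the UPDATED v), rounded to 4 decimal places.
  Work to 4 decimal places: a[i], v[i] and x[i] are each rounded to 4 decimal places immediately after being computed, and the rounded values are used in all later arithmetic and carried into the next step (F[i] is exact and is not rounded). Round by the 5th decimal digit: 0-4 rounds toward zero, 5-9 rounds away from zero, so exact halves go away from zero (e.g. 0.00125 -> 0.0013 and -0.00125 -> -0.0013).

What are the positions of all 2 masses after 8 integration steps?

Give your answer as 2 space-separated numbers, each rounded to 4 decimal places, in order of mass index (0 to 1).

Answer: 2.7772 8.9058

Derivation:
Step 0: x=[5.0000 6.0000] v=[1.0000 0.0000]
Step 1: x=[5.0400 6.1200] v=[0.2000 0.6000]
Step 2: x=[4.9216 6.3568] v=[-0.5920 1.1840]
Step 3: x=[4.6637 6.6962] v=[-1.2893 1.6970]
Step 4: x=[4.3006 7.1143] v=[-1.8155 2.0905]
Step 5: x=[3.8780 7.5799] v=[-2.1129 2.3278]
Step 6: x=[3.4484 8.0574] v=[-2.1481 2.3874]
Step 7: x=[3.0652 8.5105] v=[-1.9160 2.2656]
Step 8: x=[2.7772 8.9058] v=[-1.4400 1.9765]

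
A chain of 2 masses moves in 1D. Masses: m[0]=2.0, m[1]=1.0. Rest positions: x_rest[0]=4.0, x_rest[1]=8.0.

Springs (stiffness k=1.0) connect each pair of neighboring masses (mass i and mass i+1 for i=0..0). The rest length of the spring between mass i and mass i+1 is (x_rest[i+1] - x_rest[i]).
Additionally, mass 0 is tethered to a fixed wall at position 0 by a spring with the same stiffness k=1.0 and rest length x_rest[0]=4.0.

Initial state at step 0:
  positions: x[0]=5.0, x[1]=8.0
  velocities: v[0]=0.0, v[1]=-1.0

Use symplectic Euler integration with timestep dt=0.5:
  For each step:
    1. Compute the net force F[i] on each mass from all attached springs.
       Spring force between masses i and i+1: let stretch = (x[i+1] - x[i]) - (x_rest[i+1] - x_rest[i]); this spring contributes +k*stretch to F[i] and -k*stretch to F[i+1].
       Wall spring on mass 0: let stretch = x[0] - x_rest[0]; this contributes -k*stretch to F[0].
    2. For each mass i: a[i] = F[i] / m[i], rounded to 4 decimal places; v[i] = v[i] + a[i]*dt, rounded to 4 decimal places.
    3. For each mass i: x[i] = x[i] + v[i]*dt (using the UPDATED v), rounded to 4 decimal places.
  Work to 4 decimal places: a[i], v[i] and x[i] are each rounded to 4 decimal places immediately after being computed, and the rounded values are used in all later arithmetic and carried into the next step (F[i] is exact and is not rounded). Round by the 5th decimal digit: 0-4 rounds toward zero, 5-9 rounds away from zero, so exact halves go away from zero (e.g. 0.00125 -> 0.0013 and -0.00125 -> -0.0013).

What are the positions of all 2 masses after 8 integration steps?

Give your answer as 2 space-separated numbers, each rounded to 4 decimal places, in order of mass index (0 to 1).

Answer: 3.3114 6.4769

Derivation:
Step 0: x=[5.0000 8.0000] v=[0.0000 -1.0000]
Step 1: x=[4.7500 7.7500] v=[-0.5000 -0.5000]
Step 2: x=[4.2813 7.7500] v=[-0.9375 0.0000]
Step 3: x=[3.7110 7.8829] v=[-1.1407 0.2657]
Step 4: x=[3.1983 7.9728] v=[-1.0255 0.1798]
Step 5: x=[2.8826 7.8691] v=[-0.6315 -0.2075]
Step 6: x=[2.8299 7.5187] v=[-0.1055 -0.7008]
Step 7: x=[3.0096 6.9961] v=[0.3593 -1.0452]
Step 8: x=[3.3114 6.4769] v=[0.6036 -1.0385]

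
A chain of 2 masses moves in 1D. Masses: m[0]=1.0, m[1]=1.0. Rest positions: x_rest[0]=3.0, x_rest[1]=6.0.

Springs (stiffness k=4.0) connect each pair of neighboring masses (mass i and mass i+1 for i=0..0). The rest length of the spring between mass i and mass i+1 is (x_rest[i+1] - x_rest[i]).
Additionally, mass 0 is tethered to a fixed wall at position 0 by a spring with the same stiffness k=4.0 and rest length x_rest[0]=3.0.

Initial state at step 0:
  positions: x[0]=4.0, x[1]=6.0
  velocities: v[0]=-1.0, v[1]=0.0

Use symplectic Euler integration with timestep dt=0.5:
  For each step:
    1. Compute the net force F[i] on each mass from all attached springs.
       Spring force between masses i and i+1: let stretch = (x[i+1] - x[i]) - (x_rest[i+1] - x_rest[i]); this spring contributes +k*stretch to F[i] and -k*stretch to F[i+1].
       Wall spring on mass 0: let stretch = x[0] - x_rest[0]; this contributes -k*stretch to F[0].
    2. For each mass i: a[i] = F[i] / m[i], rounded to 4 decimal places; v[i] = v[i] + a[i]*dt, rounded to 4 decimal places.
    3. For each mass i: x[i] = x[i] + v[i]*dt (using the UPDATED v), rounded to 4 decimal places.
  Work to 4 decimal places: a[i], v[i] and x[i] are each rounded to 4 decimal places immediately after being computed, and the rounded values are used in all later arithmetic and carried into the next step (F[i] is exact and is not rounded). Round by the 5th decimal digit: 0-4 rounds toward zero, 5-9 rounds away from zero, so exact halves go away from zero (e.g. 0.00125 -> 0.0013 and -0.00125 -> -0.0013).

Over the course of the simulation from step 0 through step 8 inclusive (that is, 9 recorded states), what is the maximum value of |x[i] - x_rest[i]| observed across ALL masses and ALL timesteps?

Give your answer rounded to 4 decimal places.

Answer: 1.5000

Derivation:
Step 0: x=[4.0000 6.0000] v=[-1.0000 0.0000]
Step 1: x=[1.5000 7.0000] v=[-5.0000 2.0000]
Step 2: x=[3.0000 5.5000] v=[3.0000 -3.0000]
Step 3: x=[4.0000 4.5000] v=[2.0000 -2.0000]
Step 4: x=[1.5000 6.0000] v=[-5.0000 3.0000]
Step 5: x=[2.0000 6.0000] v=[1.0000 0.0000]
Step 6: x=[4.5000 5.0000] v=[5.0000 -2.0000]
Step 7: x=[3.0000 6.5000] v=[-3.0000 3.0000]
Step 8: x=[2.0000 7.5000] v=[-2.0000 2.0000]
Max displacement = 1.5000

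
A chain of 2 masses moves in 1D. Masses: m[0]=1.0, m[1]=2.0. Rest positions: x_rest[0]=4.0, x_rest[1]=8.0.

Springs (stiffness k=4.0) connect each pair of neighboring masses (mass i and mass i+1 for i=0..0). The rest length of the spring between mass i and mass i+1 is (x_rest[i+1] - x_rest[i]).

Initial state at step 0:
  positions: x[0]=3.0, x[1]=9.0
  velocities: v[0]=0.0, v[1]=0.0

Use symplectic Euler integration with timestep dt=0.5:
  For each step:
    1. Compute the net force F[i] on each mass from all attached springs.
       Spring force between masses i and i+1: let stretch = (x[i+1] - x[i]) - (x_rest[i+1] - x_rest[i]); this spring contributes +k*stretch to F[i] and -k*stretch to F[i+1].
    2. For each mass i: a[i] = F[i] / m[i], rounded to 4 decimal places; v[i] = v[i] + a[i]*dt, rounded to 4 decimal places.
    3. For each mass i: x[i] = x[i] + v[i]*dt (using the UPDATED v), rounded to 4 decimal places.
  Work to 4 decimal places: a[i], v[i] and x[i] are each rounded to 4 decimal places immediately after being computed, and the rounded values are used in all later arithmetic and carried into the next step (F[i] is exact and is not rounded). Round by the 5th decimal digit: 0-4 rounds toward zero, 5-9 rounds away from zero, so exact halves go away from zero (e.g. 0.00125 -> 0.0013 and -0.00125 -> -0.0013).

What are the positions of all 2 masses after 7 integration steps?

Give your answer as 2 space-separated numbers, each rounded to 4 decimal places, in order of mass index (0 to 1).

Step 0: x=[3.0000 9.0000] v=[0.0000 0.0000]
Step 1: x=[5.0000 8.0000] v=[4.0000 -2.0000]
Step 2: x=[6.0000 7.5000] v=[2.0000 -1.0000]
Step 3: x=[4.5000 8.2500] v=[-3.0000 1.5000]
Step 4: x=[2.7500 9.1250] v=[-3.5000 1.7500]
Step 5: x=[3.3750 8.8125] v=[1.2500 -0.6250]
Step 6: x=[5.4375 7.7813] v=[4.1250 -2.0625]
Step 7: x=[5.8438 7.5782] v=[0.8126 -0.4063]

Answer: 5.8438 7.5782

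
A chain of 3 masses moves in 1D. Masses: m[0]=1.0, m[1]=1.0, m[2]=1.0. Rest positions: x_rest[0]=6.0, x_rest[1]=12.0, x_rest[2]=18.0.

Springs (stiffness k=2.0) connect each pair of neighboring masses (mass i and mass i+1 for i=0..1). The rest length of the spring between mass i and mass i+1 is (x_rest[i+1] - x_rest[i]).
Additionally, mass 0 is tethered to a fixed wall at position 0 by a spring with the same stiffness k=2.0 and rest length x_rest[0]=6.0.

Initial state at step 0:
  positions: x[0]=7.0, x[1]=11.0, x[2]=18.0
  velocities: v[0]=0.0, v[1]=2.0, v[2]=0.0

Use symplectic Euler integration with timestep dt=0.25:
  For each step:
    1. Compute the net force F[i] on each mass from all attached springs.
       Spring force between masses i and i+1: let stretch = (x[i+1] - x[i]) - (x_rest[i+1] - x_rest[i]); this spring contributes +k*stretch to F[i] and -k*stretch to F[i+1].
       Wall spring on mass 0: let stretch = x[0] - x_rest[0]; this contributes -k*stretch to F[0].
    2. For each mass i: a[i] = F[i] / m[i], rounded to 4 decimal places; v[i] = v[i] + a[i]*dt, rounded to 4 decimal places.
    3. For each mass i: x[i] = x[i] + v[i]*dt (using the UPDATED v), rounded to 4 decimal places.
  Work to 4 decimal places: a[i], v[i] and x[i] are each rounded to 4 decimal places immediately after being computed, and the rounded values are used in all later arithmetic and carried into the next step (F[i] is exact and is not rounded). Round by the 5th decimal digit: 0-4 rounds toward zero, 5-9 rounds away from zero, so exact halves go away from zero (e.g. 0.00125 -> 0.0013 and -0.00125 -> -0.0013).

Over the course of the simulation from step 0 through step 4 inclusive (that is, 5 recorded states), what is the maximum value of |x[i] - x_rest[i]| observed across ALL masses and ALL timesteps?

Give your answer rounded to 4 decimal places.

Answer: 1.8438

Derivation:
Step 0: x=[7.0000 11.0000 18.0000] v=[0.0000 2.0000 0.0000]
Step 1: x=[6.6250 11.8750 17.8750] v=[-1.5000 3.5000 -0.5000]
Step 2: x=[6.0781 12.8438 17.7500] v=[-2.1875 3.8750 -0.5000]
Step 3: x=[5.6172 13.5801 17.7617] v=[-1.8437 2.9453 0.0469]
Step 4: x=[5.4495 13.8438 18.0007] v=[-0.6709 1.0547 0.9561]
Max displacement = 1.8438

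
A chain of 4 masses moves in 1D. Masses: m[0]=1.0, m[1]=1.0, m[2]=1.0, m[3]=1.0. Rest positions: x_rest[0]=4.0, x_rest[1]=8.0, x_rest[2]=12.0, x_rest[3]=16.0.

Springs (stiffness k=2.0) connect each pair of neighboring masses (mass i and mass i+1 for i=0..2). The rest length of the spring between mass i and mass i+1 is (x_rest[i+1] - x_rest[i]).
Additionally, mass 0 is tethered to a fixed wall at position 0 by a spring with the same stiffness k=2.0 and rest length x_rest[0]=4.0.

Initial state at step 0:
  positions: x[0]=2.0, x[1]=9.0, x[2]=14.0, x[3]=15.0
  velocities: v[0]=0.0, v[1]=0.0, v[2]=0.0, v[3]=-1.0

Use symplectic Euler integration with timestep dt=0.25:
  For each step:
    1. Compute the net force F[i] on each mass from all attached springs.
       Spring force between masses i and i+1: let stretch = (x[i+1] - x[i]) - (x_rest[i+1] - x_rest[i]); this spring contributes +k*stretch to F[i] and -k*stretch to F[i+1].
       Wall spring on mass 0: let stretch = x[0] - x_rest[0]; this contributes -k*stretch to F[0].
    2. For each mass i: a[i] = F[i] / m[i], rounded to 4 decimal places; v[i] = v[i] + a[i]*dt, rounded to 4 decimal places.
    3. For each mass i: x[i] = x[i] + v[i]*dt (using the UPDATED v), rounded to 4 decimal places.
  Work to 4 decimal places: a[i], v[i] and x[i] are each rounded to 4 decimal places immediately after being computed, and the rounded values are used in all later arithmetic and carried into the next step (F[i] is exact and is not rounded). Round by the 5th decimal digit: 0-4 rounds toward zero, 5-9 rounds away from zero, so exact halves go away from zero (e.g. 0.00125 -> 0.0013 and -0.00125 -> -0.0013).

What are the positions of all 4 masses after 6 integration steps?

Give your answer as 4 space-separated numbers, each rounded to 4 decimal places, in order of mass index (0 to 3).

Step 0: x=[2.0000 9.0000 14.0000 15.0000] v=[0.0000 0.0000 0.0000 -1.0000]
Step 1: x=[2.6250 8.7500 13.5000 15.1250] v=[2.5000 -1.0000 -2.0000 0.5000]
Step 2: x=[3.6875 8.3281 12.6094 15.5469] v=[4.2500 -1.6875 -3.5625 1.6875]
Step 3: x=[4.8692 7.8613 11.5508 16.1016] v=[4.7266 -1.8672 -4.2344 2.2188]
Step 4: x=[5.8162 7.4817 10.5999 16.5875] v=[3.7881 -1.5185 -3.8038 1.9434]
Step 5: x=[6.2444 7.2837 10.0076 16.8249] v=[1.7128 -0.7922 -2.3691 0.9496]
Step 6: x=[6.0220 7.2962 9.9270 16.7101] v=[-0.8898 0.0501 -0.3224 -0.4591]

Answer: 6.0220 7.2962 9.9270 16.7101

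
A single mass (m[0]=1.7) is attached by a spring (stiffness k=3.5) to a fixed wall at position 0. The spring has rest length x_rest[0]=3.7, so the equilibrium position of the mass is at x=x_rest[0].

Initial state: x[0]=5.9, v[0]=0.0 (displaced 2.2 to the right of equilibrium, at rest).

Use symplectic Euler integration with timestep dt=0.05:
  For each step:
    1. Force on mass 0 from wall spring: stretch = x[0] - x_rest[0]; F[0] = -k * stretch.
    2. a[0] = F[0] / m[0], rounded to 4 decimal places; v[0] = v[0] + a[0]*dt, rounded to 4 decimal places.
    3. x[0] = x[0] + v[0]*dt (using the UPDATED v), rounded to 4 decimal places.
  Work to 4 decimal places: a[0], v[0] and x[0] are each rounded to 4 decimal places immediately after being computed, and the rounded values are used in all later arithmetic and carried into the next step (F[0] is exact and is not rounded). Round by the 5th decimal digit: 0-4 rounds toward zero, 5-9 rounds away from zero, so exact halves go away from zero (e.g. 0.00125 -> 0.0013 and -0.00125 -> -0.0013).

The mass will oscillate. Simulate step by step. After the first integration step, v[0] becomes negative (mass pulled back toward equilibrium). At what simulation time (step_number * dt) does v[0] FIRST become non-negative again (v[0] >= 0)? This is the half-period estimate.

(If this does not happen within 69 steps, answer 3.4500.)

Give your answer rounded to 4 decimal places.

Step 0: x=[5.9000] v=[0.0000]
Step 1: x=[5.8887] v=[-0.2265]
Step 2: x=[5.8661] v=[-0.4518]
Step 3: x=[5.8324] v=[-0.6748]
Step 4: x=[5.7877] v=[-0.8943]
Step 5: x=[5.7322] v=[-1.1092]
Step 6: x=[5.6663] v=[-1.3184]
Step 7: x=[5.5903] v=[-1.5208]
Step 8: x=[5.5045] v=[-1.7154]
Step 9: x=[5.4094] v=[-1.9012]
Step 10: x=[5.3055] v=[-2.0772]
Step 11: x=[5.1934] v=[-2.2425]
Step 12: x=[5.0736] v=[-2.3962]
Step 13: x=[4.9467] v=[-2.5376]
Step 14: x=[4.8134] v=[-2.6659]
Step 15: x=[4.6744] v=[-2.7805]
Step 16: x=[4.5304] v=[-2.8808]
Step 17: x=[4.3821] v=[-2.9663]
Step 18: x=[4.2303] v=[-3.0365]
Step 19: x=[4.0757] v=[-3.0911]
Step 20: x=[3.9192] v=[-3.1298]
Step 21: x=[3.7616] v=[-3.1524]
Step 22: x=[3.6037] v=[-3.1587]
Step 23: x=[3.4463] v=[-3.1488]
Step 24: x=[3.2902] v=[-3.1227]
Step 25: x=[3.1362] v=[-3.0805]
Step 26: x=[2.9851] v=[-3.0225]
Step 27: x=[2.8377] v=[-2.9489]
Step 28: x=[2.6947] v=[-2.8601]
Step 29: x=[2.5569] v=[-2.7566]
Step 30: x=[2.4250] v=[-2.6389]
Step 31: x=[2.2996] v=[-2.5077]
Step 32: x=[2.1814] v=[-2.3635]
Step 33: x=[2.0710] v=[-2.2072]
Step 34: x=[1.9690] v=[-2.0395]
Step 35: x=[1.8759] v=[-1.8613]
Step 36: x=[1.7922] v=[-1.6735]
Step 37: x=[1.7183] v=[-1.4771]
Step 38: x=[1.6546] v=[-1.2731]
Step 39: x=[1.6015] v=[-1.0625]
Step 40: x=[1.5592] v=[-0.8465]
Step 41: x=[1.5279] v=[-0.6261]
Step 42: x=[1.5078] v=[-0.4025]
Step 43: x=[1.4990] v=[-0.1768]
Step 44: x=[1.5015] v=[0.0498]
First v>=0 after going negative at step 44, time=2.2000

Answer: 2.2000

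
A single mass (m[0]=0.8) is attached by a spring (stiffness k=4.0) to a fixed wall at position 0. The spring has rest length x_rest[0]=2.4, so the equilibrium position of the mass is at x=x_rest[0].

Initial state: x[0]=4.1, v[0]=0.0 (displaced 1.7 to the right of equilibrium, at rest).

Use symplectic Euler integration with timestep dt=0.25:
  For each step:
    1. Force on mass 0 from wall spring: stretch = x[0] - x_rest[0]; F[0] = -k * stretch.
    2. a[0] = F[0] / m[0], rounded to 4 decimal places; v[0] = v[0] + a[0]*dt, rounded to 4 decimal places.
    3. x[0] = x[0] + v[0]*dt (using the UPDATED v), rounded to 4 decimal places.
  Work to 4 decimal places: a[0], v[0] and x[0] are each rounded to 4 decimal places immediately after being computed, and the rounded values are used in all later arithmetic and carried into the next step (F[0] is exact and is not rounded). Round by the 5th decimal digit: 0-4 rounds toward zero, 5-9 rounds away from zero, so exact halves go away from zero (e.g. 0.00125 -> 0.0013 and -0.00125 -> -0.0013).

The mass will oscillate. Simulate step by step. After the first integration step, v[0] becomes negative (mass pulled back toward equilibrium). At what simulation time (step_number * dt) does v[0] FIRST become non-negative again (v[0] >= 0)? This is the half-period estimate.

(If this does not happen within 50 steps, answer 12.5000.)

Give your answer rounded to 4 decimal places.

Step 0: x=[4.1000] v=[0.0000]
Step 1: x=[3.5688] v=[-2.1250]
Step 2: x=[2.6723] v=[-3.5860]
Step 3: x=[1.6907] v=[-3.9264]
Step 4: x=[0.9308] v=[-3.0398]
Step 5: x=[0.6300] v=[-1.2033]
Step 6: x=[0.8823] v=[1.0092]
First v>=0 after going negative at step 6, time=1.5000

Answer: 1.5000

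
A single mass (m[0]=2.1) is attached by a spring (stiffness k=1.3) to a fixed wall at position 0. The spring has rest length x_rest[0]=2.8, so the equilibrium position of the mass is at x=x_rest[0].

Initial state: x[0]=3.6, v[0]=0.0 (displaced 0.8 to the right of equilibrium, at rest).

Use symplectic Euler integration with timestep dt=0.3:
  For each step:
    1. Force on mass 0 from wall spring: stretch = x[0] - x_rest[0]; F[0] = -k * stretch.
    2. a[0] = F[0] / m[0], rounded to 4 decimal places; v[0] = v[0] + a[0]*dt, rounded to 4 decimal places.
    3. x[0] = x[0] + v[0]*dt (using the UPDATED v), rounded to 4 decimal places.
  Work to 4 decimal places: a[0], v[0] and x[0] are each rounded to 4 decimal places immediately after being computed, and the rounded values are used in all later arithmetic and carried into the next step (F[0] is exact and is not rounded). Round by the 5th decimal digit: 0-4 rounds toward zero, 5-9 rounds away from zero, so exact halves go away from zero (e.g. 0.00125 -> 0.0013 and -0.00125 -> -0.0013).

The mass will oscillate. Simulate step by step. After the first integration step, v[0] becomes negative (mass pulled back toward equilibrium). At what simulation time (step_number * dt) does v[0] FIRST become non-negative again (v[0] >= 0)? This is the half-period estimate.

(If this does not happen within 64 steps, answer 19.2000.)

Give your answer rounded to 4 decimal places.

Answer: 4.2000

Derivation:
Step 0: x=[3.6000] v=[0.0000]
Step 1: x=[3.5554] v=[-0.1486]
Step 2: x=[3.4687] v=[-0.2889]
Step 3: x=[3.3448] v=[-0.4131]
Step 4: x=[3.1905] v=[-0.5143]
Step 5: x=[3.0145] v=[-0.5868]
Step 6: x=[2.8265] v=[-0.6266]
Step 7: x=[2.6371] v=[-0.6315]
Step 8: x=[2.4567] v=[-0.6013]
Step 9: x=[2.2954] v=[-0.5376]
Step 10: x=[2.1622] v=[-0.4439]
Step 11: x=[2.0646] v=[-0.3255]
Step 12: x=[2.0079] v=[-0.1889]
Step 13: x=[1.9954] v=[-0.0418]
Step 14: x=[2.0277] v=[0.1076]
First v>=0 after going negative at step 14, time=4.2000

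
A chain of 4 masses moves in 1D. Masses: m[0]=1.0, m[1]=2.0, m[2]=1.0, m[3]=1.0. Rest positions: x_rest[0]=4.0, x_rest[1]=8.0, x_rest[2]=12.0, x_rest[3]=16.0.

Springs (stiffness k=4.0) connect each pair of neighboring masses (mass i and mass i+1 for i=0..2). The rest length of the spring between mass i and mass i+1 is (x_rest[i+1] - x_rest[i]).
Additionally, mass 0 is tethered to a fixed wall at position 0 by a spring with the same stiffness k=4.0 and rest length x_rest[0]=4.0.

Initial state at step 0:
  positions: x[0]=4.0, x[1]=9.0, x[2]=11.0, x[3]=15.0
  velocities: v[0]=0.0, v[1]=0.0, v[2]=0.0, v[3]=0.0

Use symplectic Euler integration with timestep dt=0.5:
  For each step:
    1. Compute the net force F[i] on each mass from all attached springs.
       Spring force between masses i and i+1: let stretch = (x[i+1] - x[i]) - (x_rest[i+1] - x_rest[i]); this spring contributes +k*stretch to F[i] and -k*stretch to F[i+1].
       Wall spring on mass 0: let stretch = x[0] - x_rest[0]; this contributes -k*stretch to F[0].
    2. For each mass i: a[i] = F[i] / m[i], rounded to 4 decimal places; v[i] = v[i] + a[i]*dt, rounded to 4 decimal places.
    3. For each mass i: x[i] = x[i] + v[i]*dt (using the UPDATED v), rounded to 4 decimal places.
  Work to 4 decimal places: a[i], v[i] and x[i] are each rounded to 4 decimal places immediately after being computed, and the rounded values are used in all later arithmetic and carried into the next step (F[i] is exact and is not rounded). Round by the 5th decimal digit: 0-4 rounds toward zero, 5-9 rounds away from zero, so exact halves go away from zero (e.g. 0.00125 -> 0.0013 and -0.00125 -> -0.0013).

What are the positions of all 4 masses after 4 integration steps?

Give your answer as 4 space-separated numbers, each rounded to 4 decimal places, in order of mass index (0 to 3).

Step 0: x=[4.0000 9.0000 11.0000 15.0000] v=[0.0000 0.0000 0.0000 0.0000]
Step 1: x=[5.0000 7.5000 13.0000 15.0000] v=[2.0000 -3.0000 4.0000 0.0000]
Step 2: x=[3.5000 7.5000 11.5000 17.0000] v=[-3.0000 0.0000 -3.0000 4.0000]
Step 3: x=[2.5000 7.5000 11.5000 17.5000] v=[-2.0000 0.0000 0.0000 1.0000]
Step 4: x=[4.0000 7.0000 13.5000 16.0000] v=[3.0000 -1.0000 4.0000 -3.0000]

Answer: 4.0000 7.0000 13.5000 16.0000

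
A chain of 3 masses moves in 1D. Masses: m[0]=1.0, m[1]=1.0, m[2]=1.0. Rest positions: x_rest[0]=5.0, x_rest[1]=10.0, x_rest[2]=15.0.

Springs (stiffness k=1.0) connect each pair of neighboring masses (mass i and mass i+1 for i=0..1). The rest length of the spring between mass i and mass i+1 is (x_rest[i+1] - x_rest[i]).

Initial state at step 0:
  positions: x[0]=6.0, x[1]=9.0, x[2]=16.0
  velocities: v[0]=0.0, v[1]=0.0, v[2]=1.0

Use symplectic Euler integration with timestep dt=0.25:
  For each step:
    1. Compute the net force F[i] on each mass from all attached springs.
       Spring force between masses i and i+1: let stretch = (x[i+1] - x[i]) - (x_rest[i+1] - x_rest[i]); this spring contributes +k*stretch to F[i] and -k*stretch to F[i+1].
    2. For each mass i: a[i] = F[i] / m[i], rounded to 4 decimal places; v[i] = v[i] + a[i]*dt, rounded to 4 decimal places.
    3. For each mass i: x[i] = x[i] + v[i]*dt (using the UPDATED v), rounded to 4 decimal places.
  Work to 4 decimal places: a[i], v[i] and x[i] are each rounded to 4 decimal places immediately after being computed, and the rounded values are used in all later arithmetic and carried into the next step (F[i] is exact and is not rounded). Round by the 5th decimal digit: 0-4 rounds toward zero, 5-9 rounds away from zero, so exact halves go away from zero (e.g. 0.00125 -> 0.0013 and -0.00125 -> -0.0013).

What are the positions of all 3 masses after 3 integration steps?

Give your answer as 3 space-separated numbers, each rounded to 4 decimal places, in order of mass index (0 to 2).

Answer: 5.3637 10.3340 16.0523

Derivation:
Step 0: x=[6.0000 9.0000 16.0000] v=[0.0000 0.0000 1.0000]
Step 1: x=[5.8750 9.2500 16.1250] v=[-0.5000 1.0000 0.5000]
Step 2: x=[5.6484 9.7188 16.1328] v=[-0.9063 1.8750 0.0313]
Step 3: x=[5.3637 10.3340 16.0523] v=[-1.1387 2.4609 -0.3222]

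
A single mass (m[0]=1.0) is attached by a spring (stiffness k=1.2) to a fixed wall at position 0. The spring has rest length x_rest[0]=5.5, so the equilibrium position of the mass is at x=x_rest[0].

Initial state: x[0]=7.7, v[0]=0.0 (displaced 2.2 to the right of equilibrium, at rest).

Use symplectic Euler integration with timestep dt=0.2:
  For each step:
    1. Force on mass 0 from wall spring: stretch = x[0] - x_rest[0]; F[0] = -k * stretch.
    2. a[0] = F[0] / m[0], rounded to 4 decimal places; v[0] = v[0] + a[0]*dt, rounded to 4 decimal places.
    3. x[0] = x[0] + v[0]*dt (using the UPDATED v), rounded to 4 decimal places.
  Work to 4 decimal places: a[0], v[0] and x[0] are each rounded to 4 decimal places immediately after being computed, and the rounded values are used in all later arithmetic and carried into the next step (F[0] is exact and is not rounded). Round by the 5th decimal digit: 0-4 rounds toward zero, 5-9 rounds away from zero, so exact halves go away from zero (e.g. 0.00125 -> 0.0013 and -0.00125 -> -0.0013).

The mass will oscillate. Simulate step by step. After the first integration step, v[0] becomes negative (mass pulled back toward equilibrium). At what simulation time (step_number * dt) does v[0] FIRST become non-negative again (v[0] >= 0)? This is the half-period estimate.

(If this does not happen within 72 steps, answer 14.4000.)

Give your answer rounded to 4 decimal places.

Step 0: x=[7.7000] v=[0.0000]
Step 1: x=[7.5944] v=[-0.5280]
Step 2: x=[7.3883] v=[-1.0307]
Step 3: x=[7.0915] v=[-1.4839]
Step 4: x=[6.7183] v=[-1.8659]
Step 5: x=[6.2866] v=[-2.1583]
Step 6: x=[5.8172] v=[-2.3471]
Step 7: x=[5.3326] v=[-2.4232]
Step 8: x=[4.8560] v=[-2.3830]
Step 9: x=[4.4103] v=[-2.2284]
Step 10: x=[4.0169] v=[-1.9669]
Step 11: x=[3.6947] v=[-1.6110]
Step 12: x=[3.4592] v=[-1.1777]
Step 13: x=[3.3216] v=[-0.6879]
Step 14: x=[3.2886] v=[-0.1651]
Step 15: x=[3.3617] v=[0.3656]
First v>=0 after going negative at step 15, time=3.0000

Answer: 3.0000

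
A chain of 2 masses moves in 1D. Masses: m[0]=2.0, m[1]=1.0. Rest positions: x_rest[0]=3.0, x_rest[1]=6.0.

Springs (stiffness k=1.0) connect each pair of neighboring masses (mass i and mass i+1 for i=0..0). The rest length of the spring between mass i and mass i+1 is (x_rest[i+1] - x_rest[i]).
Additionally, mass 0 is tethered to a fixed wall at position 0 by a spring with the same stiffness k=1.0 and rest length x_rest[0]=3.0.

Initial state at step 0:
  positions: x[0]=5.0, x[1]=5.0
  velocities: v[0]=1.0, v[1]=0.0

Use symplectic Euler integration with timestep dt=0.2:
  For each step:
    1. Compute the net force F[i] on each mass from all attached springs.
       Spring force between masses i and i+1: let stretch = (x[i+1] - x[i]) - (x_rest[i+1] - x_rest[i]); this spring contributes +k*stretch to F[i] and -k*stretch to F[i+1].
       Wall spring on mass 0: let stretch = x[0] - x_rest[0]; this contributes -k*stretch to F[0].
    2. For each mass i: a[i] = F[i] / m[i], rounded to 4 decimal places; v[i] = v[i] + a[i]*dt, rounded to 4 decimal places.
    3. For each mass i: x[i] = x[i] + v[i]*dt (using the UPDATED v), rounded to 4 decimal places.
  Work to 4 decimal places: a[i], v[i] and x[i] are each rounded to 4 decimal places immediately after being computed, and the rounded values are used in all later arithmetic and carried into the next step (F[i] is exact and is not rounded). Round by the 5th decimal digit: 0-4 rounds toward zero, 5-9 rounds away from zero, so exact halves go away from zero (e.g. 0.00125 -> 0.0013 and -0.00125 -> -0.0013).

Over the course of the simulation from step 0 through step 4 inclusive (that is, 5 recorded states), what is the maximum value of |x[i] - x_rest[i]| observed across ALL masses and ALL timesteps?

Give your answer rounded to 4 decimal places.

Answer: 2.1000

Derivation:
Step 0: x=[5.0000 5.0000] v=[1.0000 0.0000]
Step 1: x=[5.1000 5.1200] v=[0.5000 0.6000]
Step 2: x=[5.0984 5.3592] v=[-0.0080 1.1960]
Step 3: x=[5.0000 5.7080] v=[-0.4918 1.7438]
Step 4: x=[4.8158 6.1484] v=[-0.9210 2.2022]
Max displacement = 2.1000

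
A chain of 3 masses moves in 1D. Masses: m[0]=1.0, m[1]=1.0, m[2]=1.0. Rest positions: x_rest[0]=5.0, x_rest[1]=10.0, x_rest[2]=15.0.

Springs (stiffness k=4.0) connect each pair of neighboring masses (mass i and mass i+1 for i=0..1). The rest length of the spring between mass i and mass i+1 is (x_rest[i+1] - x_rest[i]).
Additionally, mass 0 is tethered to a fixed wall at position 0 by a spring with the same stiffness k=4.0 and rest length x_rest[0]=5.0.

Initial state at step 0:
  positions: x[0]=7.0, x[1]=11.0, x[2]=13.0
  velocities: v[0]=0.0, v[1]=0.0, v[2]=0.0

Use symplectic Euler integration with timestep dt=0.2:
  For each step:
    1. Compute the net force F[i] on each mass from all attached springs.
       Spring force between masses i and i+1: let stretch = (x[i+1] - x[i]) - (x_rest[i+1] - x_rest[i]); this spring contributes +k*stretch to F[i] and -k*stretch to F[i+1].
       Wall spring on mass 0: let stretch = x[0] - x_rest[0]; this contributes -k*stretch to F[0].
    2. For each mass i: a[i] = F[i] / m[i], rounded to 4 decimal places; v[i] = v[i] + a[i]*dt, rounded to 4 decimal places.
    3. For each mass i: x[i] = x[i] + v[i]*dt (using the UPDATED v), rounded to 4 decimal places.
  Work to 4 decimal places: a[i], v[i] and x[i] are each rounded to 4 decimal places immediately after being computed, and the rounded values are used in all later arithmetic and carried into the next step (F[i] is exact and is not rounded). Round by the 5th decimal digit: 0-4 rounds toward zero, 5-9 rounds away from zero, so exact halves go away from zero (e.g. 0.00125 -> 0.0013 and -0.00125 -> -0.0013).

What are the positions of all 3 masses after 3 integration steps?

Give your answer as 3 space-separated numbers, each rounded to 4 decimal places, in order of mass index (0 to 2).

Answer: 4.6156 9.5551 15.2769

Derivation:
Step 0: x=[7.0000 11.0000 13.0000] v=[0.0000 0.0000 0.0000]
Step 1: x=[6.5200 10.6800 13.4800] v=[-2.4000 -1.6000 2.4000]
Step 2: x=[5.6624 10.1424 14.3120] v=[-4.2880 -2.6880 4.1600]
Step 3: x=[4.6156 9.5551 15.2769] v=[-5.2339 -2.9363 4.8243]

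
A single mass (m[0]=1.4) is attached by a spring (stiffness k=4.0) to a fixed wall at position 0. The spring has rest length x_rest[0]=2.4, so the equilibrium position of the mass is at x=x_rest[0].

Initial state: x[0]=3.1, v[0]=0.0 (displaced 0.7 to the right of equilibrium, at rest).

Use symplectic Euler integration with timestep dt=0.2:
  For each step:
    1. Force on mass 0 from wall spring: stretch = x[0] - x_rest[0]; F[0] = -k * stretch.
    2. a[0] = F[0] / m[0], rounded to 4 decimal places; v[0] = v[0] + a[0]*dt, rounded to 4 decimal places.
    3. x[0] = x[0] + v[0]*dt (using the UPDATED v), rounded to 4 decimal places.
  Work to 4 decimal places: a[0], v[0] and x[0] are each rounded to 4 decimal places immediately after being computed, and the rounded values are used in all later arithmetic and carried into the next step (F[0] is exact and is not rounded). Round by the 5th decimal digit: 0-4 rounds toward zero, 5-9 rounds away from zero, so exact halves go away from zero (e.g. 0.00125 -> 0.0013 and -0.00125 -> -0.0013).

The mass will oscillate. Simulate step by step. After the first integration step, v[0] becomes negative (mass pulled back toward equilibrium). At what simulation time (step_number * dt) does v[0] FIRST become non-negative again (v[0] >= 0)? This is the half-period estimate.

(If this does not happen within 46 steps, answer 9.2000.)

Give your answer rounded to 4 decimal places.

Step 0: x=[3.1000] v=[0.0000]
Step 1: x=[3.0200] v=[-0.4000]
Step 2: x=[2.8691] v=[-0.7543]
Step 3: x=[2.6646] v=[-1.0224]
Step 4: x=[2.4299] v=[-1.1736]
Step 5: x=[2.1918] v=[-1.1907]
Step 6: x=[1.9775] v=[-1.0717]
Step 7: x=[1.8114] v=[-0.8303]
Step 8: x=[1.7126] v=[-0.4940]
Step 9: x=[1.6924] v=[-0.1012]
Step 10: x=[1.7530] v=[0.3031]
First v>=0 after going negative at step 10, time=2.0000

Answer: 2.0000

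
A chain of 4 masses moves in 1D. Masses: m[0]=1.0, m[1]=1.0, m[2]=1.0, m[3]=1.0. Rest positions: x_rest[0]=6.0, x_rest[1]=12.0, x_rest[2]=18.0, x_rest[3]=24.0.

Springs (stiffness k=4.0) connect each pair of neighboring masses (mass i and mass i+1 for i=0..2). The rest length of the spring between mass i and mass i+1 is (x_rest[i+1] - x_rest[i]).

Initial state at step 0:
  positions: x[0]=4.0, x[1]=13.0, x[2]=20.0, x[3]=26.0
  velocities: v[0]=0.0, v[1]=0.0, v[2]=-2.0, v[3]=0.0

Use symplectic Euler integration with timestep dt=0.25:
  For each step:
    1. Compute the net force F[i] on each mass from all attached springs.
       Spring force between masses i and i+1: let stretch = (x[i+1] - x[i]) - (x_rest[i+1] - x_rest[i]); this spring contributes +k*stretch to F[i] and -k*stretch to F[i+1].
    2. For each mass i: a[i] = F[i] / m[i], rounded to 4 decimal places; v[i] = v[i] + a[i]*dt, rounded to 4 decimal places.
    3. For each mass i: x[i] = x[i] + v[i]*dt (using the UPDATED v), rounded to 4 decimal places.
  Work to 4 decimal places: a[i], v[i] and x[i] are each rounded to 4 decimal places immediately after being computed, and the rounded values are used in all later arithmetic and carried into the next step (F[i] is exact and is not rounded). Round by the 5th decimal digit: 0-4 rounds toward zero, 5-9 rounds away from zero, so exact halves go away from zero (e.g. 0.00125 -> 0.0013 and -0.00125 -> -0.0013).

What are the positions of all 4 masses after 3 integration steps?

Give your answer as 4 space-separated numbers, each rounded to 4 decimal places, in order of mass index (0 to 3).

Step 0: x=[4.0000 13.0000 20.0000 26.0000] v=[0.0000 0.0000 -2.0000 0.0000]
Step 1: x=[4.7500 12.5000 19.2500 26.0000] v=[3.0000 -2.0000 -3.0000 0.0000]
Step 2: x=[5.9375 11.7500 18.5000 25.8125] v=[4.7500 -3.0000 -3.0000 -0.7500]
Step 3: x=[7.0781 11.2344 17.8906 25.2969] v=[4.5625 -2.0625 -2.4375 -2.0625]

Answer: 7.0781 11.2344 17.8906 25.2969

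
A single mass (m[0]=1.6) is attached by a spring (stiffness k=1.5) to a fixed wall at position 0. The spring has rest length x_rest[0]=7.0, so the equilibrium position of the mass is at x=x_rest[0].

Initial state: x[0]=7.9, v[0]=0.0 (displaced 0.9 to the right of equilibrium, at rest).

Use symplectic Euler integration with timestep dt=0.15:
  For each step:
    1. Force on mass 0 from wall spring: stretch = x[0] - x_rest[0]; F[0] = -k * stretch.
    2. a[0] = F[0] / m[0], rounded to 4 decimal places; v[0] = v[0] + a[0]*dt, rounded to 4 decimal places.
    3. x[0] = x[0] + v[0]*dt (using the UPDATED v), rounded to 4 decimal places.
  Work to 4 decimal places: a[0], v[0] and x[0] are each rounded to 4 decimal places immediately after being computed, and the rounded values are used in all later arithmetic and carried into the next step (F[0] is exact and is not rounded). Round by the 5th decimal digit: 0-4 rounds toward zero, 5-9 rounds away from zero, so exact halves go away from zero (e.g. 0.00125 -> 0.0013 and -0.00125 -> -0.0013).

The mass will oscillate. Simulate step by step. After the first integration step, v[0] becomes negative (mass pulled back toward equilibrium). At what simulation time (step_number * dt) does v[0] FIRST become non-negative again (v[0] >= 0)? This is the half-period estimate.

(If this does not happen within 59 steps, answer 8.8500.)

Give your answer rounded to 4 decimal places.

Step 0: x=[7.9000] v=[0.0000]
Step 1: x=[7.8810] v=[-0.1266]
Step 2: x=[7.8434] v=[-0.2505]
Step 3: x=[7.7880] v=[-0.3691]
Step 4: x=[7.7160] v=[-0.4799]
Step 5: x=[7.6289] v=[-0.5806]
Step 6: x=[7.5286] v=[-0.6690]
Step 7: x=[7.4171] v=[-0.7433]
Step 8: x=[7.2968] v=[-0.8020]
Step 9: x=[7.1702] v=[-0.8437]
Step 10: x=[7.0401] v=[-0.8676]
Step 11: x=[6.9091] v=[-0.8732]
Step 12: x=[6.7800] v=[-0.8604]
Step 13: x=[6.6556] v=[-0.8295]
Step 14: x=[6.5384] v=[-0.7811]
Step 15: x=[6.4310] v=[-0.7162]
Step 16: x=[6.3356] v=[-0.6362]
Step 17: x=[6.2542] v=[-0.5428]
Step 18: x=[6.1885] v=[-0.4379]
Step 19: x=[6.1399] v=[-0.3238]
Step 20: x=[6.1095] v=[-0.2029]
Step 21: x=[6.0978] v=[-0.0777]
Step 22: x=[6.1052] v=[0.0492]
First v>=0 after going negative at step 22, time=3.3000

Answer: 3.3000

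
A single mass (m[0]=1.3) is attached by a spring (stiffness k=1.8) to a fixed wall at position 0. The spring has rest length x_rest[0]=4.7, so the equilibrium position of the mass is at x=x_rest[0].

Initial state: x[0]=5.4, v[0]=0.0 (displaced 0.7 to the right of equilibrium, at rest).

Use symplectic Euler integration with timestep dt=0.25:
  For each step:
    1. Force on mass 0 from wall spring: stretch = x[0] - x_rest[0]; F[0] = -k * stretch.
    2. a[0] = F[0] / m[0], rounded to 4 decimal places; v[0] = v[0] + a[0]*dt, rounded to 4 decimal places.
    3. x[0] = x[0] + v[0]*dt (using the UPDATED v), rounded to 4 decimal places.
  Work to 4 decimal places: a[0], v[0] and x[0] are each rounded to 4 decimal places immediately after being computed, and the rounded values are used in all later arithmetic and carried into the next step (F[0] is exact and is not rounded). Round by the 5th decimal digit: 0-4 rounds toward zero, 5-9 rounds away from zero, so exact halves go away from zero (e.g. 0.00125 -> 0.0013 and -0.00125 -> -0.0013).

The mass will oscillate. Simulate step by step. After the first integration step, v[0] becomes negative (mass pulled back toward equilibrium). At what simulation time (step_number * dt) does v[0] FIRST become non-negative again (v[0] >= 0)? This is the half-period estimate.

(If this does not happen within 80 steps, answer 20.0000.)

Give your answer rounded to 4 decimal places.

Step 0: x=[5.4000] v=[0.0000]
Step 1: x=[5.3394] v=[-0.2423]
Step 2: x=[5.2235] v=[-0.4636]
Step 3: x=[5.0623] v=[-0.6448]
Step 4: x=[4.8698] v=[-0.7702]
Step 5: x=[4.6626] v=[-0.8290]
Step 6: x=[4.4586] v=[-0.8161]
Step 7: x=[4.2755] v=[-0.7326]
Step 8: x=[4.1291] v=[-0.5857]
Step 9: x=[4.0321] v=[-0.3881]
Step 10: x=[3.9929] v=[-0.1569]
Step 11: x=[4.0149] v=[0.0879]
First v>=0 after going negative at step 11, time=2.7500

Answer: 2.7500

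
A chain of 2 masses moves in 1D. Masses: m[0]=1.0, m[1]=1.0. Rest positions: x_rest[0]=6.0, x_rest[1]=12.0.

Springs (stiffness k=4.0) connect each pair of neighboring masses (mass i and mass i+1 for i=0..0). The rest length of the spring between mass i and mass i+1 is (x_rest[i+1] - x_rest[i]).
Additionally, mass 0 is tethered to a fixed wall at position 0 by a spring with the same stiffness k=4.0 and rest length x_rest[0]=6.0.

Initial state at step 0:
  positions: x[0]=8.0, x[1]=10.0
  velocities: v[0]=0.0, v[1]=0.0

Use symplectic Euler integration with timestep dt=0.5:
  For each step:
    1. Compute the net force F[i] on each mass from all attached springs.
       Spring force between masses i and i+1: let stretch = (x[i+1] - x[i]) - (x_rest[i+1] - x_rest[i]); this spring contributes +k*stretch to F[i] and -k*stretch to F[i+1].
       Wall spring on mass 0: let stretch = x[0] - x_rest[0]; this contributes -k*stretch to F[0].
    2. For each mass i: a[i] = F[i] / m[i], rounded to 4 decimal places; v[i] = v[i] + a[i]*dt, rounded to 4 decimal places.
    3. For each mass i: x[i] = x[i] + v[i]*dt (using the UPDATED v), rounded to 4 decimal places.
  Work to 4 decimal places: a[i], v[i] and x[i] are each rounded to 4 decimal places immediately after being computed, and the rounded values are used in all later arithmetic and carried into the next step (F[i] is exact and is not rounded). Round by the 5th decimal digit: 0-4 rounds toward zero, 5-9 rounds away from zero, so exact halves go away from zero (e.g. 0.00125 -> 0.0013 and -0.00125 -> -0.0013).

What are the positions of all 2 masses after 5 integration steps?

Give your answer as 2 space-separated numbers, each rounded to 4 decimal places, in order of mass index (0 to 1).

Step 0: x=[8.0000 10.0000] v=[0.0000 0.0000]
Step 1: x=[2.0000 14.0000] v=[-12.0000 8.0000]
Step 2: x=[6.0000 12.0000] v=[8.0000 -4.0000]
Step 3: x=[10.0000 10.0000] v=[8.0000 -4.0000]
Step 4: x=[4.0000 14.0000] v=[-12.0000 8.0000]
Step 5: x=[4.0000 14.0000] v=[0.0000 0.0000]

Answer: 4.0000 14.0000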